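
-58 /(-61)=58 /61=0.95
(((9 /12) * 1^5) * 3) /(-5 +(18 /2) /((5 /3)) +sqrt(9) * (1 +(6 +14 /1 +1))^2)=45 /29048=0.00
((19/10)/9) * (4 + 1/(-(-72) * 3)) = 3287/3888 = 0.85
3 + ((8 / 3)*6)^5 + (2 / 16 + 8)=8388697 / 8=1048587.12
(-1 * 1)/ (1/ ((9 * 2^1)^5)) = -1889568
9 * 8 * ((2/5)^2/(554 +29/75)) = 864/41579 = 0.02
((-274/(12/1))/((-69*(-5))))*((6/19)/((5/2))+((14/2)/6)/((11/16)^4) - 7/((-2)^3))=-28461909331/69099663600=-0.41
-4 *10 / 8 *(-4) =20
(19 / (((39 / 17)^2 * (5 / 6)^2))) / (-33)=-0.16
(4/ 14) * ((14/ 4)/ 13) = 1/ 13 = 0.08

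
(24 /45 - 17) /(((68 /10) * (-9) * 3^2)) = 247 /8262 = 0.03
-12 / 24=-1 / 2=-0.50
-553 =-553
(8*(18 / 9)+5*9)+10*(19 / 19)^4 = 71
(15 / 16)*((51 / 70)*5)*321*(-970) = -119099025 / 112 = -1063384.15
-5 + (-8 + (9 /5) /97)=-6296 /485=-12.98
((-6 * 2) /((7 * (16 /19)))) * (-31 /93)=19 /28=0.68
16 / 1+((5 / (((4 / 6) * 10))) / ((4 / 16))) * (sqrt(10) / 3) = 19.16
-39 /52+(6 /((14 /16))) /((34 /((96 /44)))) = -0.31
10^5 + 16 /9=900016 /9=100001.78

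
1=1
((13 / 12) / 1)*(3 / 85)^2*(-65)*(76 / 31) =-9633 / 44795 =-0.22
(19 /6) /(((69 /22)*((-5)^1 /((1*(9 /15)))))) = -209 /1725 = -0.12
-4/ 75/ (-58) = 2/ 2175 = 0.00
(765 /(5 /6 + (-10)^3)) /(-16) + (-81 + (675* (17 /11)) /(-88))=-4896099 /52756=-92.81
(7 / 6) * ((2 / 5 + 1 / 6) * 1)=119 / 180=0.66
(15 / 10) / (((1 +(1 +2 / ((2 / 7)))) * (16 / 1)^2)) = 1 / 1536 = 0.00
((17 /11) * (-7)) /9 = -1.20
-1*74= -74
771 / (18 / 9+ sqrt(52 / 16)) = 202.75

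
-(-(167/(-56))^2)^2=-777796321/9834496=-79.09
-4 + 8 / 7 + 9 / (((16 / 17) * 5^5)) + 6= 1101071 / 350000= 3.15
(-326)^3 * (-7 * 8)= 1940174656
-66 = -66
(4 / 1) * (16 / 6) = 32 / 3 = 10.67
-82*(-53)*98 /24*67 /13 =7133959 /78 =91461.01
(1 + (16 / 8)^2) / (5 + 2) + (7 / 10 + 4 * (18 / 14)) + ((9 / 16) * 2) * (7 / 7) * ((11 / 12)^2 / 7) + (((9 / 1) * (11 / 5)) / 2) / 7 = 36317 / 4480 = 8.11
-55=-55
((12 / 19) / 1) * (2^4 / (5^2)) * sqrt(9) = 576 / 475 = 1.21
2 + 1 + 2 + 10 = 15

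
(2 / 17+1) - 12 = -10.88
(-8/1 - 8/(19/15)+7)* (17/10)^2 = -40171/1900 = -21.14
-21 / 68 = -0.31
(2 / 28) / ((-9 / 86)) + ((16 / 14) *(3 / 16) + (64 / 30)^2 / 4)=703 / 1050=0.67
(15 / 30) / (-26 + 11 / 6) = -0.02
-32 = -32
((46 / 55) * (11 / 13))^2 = 2116 / 4225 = 0.50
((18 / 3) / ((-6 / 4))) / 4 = -1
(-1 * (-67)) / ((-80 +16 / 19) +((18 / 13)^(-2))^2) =-133634448 / 157341245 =-0.85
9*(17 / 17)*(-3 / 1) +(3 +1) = -23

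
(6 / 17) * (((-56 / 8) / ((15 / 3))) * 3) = -1.48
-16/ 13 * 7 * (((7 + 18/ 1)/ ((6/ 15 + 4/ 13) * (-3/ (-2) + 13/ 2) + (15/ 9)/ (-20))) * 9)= -1512000/ 4351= -347.51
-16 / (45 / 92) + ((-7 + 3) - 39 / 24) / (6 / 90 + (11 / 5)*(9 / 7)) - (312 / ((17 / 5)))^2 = -267429224881 / 31628160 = -8455.42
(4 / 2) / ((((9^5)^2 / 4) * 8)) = 1 / 3486784401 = 0.00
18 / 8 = 9 / 4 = 2.25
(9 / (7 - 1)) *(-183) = -549 / 2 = -274.50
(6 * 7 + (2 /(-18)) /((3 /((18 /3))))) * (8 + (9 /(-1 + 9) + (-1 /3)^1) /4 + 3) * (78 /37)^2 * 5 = 42693625 /4107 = 10395.33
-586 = -586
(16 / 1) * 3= 48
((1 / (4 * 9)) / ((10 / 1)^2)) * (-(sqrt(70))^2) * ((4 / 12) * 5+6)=-161 / 1080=-0.15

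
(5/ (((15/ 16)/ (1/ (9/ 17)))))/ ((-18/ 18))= -272/ 27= -10.07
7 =7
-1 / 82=-0.01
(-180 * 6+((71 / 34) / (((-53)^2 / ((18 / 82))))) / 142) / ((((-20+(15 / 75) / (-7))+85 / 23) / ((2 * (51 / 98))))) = 2918013916095 / 42398776336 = 68.82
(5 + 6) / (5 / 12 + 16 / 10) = 60 / 11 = 5.45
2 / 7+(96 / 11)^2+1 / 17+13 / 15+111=40686497 / 215985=188.38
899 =899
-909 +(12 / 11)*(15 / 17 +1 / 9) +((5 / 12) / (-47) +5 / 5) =-95651575 / 105468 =-906.93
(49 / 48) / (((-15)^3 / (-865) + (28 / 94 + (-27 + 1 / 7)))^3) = -9034873645913437 / 102945010076898662352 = -0.00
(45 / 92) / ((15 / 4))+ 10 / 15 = 55 / 69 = 0.80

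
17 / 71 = 0.24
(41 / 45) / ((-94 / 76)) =-1558 / 2115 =-0.74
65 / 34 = 1.91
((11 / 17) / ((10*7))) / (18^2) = 11 / 385560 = 0.00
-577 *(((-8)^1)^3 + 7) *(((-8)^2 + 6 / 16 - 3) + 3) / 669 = 150063275 / 5352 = 28038.73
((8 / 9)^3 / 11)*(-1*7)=-3584 / 8019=-0.45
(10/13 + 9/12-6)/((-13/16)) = 932/169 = 5.51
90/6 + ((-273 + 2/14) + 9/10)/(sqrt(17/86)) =15 -19037 * sqrt(1462)/1190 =-596.68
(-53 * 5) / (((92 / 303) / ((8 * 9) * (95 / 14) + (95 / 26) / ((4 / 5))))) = -28826306475 / 66976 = -430397.55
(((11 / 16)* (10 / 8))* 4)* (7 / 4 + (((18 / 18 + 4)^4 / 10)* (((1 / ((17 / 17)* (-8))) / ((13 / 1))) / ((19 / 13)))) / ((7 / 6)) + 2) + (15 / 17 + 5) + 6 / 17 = 5184569 / 289408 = 17.91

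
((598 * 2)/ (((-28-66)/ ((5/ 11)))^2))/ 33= 7475/ 8820537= 0.00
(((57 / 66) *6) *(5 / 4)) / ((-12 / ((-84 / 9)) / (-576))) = -31920 / 11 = -2901.82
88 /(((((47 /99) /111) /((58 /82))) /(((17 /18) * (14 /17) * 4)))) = 87247776 /1927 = 45276.48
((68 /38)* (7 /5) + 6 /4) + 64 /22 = 14451 /2090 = 6.91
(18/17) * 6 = 108/17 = 6.35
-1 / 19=-0.05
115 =115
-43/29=-1.48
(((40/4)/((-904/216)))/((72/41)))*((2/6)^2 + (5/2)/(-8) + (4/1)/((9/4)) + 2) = -105575/21696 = -4.87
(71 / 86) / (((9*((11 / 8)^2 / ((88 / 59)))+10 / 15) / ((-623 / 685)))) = -33970944 / 546301885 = -0.06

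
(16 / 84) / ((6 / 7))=2 / 9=0.22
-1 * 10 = -10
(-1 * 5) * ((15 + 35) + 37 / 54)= -13685 / 54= -253.43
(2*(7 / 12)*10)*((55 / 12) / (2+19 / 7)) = 11.34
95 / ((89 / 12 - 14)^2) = 13680 / 6241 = 2.19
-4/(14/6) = -12/7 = -1.71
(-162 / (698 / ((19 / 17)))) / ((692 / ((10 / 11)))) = -7695 / 22580998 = -0.00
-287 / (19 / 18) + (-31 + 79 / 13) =-73314 / 247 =-296.82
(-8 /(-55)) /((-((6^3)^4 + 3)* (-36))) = 2 /1077507257805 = 0.00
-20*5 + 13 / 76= -7587 / 76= -99.83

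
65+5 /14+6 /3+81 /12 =74.11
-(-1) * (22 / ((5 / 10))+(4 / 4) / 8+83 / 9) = 3841 / 72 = 53.35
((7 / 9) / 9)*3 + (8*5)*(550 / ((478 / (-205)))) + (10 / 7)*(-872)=-10680.60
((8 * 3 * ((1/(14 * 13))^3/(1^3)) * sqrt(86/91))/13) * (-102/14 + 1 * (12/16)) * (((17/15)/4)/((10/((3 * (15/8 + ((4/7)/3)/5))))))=-4999377 * sqrt(7826)/1397832005024000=-0.00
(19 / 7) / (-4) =-19 / 28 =-0.68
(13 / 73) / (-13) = -1 / 73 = -0.01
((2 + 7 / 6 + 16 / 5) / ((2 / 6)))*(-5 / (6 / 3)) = -191 / 4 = -47.75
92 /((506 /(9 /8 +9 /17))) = 225 /748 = 0.30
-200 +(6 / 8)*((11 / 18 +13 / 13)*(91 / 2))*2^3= 1439 / 6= 239.83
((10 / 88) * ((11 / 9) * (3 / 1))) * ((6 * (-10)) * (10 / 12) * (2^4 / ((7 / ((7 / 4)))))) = -250 / 3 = -83.33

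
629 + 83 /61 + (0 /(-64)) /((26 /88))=38452 /61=630.36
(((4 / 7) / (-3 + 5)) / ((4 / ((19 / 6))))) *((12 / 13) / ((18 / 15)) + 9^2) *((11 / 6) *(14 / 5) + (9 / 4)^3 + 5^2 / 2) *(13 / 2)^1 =562749011 / 161280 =3489.27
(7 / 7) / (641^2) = 1 / 410881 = 0.00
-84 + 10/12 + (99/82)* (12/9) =-20063/246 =-81.56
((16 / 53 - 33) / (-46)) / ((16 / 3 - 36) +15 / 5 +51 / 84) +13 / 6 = 35583515 / 16624722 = 2.14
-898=-898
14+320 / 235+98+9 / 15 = 26781 / 235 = 113.96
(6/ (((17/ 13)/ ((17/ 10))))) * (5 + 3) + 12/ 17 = 5364/ 85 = 63.11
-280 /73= -3.84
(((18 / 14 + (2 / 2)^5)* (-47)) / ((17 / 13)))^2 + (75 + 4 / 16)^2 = 2812123577 / 226576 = 12411.39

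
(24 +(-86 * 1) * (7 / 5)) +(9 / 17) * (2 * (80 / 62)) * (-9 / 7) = -98.16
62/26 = 31/13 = 2.38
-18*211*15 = -56970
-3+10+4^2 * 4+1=72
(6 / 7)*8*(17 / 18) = 136 / 21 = 6.48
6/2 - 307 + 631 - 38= 289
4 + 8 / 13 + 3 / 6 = 133 / 26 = 5.12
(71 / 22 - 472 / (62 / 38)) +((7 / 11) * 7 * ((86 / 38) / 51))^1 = -188916421 / 660858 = -285.87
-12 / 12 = -1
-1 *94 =-94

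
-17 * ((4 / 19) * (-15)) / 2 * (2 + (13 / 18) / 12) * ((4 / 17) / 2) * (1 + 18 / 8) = 28925 / 1368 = 21.14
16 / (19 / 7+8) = 112 / 75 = 1.49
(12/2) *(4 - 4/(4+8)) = 22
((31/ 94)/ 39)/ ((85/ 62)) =961/ 155805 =0.01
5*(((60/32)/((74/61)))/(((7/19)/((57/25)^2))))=11296773/103600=109.04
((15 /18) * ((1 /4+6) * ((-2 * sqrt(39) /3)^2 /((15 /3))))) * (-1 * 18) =-325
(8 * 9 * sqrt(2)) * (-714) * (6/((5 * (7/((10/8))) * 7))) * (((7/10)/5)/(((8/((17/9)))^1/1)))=-2601 * sqrt(2)/50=-73.57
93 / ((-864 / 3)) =-31 / 96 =-0.32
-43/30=-1.43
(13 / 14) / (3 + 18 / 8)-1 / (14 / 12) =-100 / 147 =-0.68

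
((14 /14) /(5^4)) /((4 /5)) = 1 /500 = 0.00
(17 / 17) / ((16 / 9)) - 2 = -23 / 16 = -1.44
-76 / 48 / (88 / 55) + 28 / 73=-4247 / 7008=-0.61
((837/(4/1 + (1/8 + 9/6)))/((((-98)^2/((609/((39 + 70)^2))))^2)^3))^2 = 1626286019360753370473782569/137481835501748804161708475025776308635661564537283131985803123508125217459867228569600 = 0.00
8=8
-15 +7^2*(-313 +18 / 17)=-260102 / 17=-15300.12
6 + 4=10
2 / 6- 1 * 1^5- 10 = -32 / 3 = -10.67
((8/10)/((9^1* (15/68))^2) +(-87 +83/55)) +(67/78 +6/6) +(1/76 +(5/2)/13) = -82420097197/990346500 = -83.22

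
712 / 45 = 15.82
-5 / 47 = -0.11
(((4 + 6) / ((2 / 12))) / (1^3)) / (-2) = -30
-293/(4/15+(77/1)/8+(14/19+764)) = -668040/1766153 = -0.38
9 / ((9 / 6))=6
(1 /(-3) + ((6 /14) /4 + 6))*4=485 /21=23.10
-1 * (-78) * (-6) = -468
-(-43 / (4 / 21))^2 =-815409 / 16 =-50963.06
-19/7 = -2.71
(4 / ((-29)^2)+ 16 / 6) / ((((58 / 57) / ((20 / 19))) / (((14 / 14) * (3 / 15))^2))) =2696 / 24389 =0.11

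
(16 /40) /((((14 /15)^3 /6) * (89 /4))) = 4050 /30527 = 0.13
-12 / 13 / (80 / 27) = -81 / 260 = -0.31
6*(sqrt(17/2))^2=51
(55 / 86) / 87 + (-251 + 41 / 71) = -133026055 / 531222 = -250.42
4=4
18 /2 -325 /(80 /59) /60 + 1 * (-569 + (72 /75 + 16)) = -2625767 /4800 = -547.03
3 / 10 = 0.30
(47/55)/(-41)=-47/2255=-0.02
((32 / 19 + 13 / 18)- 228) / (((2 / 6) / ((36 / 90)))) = -77153 / 285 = -270.71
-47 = -47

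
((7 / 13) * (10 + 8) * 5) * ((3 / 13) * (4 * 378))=2857680 / 169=16909.35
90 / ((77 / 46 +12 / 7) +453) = 28980 / 146957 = 0.20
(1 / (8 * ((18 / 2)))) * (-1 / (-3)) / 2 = 1 / 432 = 0.00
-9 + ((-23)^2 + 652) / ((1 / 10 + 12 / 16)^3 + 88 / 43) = 398026669 / 915259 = 434.88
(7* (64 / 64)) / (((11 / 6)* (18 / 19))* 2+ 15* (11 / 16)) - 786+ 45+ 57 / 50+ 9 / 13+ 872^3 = 1806258851958731 / 2724150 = 663054109.34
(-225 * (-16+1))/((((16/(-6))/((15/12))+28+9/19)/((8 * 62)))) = 477090000/7507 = 63552.68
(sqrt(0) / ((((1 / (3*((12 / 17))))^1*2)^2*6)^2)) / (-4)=0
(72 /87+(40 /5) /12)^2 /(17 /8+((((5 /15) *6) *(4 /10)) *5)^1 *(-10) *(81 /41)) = -5543200 /190912887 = -0.03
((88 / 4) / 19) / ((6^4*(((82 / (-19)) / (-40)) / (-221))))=-12155 / 6642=-1.83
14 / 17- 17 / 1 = -275 / 17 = -16.18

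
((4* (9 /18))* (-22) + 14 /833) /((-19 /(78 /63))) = 136084 /47481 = 2.87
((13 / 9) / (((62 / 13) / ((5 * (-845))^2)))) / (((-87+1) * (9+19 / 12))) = -3016755625 / 507873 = -5939.98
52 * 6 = 312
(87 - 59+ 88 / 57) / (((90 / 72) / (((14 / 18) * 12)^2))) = 2058.88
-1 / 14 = -0.07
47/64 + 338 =21679/64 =338.73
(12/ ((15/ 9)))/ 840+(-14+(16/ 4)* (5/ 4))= -3147/ 350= -8.99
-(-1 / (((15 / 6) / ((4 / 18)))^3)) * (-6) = -128 / 30375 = -0.00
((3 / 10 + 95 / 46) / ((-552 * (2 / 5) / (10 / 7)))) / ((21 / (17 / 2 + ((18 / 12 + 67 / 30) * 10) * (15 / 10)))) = -3655 / 77763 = -0.05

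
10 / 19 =0.53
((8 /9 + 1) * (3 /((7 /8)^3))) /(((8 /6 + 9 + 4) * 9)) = 8704 /132741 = 0.07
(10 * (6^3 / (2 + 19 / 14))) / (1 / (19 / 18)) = 31920 / 47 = 679.15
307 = 307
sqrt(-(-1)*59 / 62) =sqrt(3658) / 62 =0.98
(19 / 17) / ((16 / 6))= 0.42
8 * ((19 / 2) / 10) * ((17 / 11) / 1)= 646 / 55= 11.75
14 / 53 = 0.26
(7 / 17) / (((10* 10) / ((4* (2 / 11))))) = 14 / 4675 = 0.00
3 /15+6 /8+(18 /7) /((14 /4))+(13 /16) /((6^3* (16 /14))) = 1.69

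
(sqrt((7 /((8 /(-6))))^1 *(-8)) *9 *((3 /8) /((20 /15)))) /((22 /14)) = 567 *sqrt(42) /352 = 10.44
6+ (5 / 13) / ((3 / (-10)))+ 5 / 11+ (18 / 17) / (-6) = 36436 / 7293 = 5.00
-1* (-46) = 46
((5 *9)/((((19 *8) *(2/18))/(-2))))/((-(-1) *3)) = -135/76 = -1.78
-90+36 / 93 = -2778 / 31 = -89.61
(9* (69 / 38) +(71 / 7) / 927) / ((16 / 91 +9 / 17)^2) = 1378613856529 / 41928838506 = 32.88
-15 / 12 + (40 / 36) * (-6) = -95 / 12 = -7.92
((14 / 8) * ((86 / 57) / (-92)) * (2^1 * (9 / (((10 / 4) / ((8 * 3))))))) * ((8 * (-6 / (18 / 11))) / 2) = 158928 / 2185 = 72.74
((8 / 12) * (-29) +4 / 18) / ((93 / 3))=-172 / 279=-0.62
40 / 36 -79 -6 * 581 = -32075 / 9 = -3563.89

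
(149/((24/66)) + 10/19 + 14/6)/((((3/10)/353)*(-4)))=-121376.01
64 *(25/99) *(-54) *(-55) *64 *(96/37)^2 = 28311552000/1369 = 20680461.65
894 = 894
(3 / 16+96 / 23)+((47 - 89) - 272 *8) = -814619 / 368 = -2213.64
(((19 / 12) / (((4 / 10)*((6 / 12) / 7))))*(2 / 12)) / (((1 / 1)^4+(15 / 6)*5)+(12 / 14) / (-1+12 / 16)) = 4655 / 5076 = 0.92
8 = 8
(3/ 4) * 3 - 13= -43/ 4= -10.75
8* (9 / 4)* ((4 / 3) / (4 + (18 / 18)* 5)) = 8 / 3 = 2.67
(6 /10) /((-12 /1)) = -0.05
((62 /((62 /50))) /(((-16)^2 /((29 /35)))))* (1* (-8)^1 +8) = 0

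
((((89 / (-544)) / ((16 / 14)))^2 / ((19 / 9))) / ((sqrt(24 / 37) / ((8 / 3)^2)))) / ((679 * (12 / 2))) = 55447 * sqrt(222) / 39269523456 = 0.00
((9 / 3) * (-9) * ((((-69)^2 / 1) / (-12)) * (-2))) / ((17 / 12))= -257094 / 17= -15123.18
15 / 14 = 1.07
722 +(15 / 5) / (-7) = 5051 / 7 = 721.57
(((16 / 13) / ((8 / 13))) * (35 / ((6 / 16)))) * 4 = 2240 / 3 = 746.67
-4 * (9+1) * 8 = -320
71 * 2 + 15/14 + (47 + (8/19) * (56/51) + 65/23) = 60331753/312018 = 193.36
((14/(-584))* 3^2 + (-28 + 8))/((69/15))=-4.39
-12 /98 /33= -2 /539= -0.00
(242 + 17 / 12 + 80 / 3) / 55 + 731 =485701 / 660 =735.91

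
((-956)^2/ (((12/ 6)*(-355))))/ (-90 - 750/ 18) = 9.78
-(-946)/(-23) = -946/23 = -41.13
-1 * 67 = -67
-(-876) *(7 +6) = 11388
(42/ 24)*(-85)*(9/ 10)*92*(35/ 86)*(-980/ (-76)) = -211227975/ 3268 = -64635.24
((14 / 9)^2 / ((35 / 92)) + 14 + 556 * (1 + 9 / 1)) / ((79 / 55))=24860506 / 6399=3885.06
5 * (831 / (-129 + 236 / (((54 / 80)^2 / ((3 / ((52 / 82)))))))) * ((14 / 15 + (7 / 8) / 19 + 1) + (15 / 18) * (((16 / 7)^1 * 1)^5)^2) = 1829143425543348519891 / 314863840712122072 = 5809.32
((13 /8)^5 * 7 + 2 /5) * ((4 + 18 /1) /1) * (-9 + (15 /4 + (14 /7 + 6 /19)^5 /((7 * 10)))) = -214080776903078217 /28397884211200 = -7538.62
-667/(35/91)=-8671/5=-1734.20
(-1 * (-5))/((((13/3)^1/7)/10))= 1050/13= 80.77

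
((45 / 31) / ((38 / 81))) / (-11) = -3645 / 12958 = -0.28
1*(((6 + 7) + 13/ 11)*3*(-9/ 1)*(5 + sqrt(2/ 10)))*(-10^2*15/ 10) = 126360*sqrt(5)/ 11 + 3159000/ 11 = 312868.14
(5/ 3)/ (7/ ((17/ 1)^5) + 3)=7099285/ 12778734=0.56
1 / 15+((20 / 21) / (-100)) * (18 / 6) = 4 / 105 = 0.04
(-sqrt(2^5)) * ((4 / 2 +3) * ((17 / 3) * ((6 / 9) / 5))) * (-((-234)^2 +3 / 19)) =47163304 * sqrt(2) / 57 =1170157.62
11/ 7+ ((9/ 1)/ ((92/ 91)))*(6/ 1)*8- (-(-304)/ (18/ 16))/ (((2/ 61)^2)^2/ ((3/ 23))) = -14731767677/ 483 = -30500554.20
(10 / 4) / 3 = 0.83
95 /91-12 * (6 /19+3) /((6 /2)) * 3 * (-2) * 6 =827357 /1729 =478.52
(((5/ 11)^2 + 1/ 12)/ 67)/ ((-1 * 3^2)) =-421/ 875556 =-0.00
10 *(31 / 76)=155 / 38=4.08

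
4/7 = 0.57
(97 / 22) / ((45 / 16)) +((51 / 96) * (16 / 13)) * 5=62251 / 12870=4.84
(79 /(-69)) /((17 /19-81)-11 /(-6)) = 0.01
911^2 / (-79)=-829921 / 79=-10505.33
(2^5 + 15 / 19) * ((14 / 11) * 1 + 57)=399343 / 209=1910.73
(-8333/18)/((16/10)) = -41665/144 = -289.34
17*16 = 272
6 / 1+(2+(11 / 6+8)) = 107 / 6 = 17.83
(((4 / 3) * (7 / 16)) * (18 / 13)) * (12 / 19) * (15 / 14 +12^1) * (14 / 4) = 11529 / 494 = 23.34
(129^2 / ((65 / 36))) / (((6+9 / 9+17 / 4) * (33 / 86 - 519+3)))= -2544224 / 1601275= -1.59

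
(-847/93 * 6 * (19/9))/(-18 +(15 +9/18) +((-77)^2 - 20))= -64372/3295827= -0.02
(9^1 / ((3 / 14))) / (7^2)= 6 / 7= 0.86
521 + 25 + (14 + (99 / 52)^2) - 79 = 1310425 / 2704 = 484.62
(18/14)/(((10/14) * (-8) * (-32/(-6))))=-27/640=-0.04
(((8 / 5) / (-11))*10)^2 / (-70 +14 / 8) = -1024 / 33033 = -0.03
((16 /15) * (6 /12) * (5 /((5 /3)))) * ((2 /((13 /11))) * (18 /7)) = 3168 /455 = 6.96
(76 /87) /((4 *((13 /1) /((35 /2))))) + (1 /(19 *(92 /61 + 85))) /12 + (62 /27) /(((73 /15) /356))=619083920659 /3679117364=168.27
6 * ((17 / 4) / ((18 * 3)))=17 / 36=0.47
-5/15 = -1/3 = -0.33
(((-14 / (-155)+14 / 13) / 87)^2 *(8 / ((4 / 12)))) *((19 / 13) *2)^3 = 809457696768 / 7501984347325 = 0.11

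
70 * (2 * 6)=840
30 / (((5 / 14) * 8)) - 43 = -65 / 2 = -32.50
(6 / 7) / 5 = 6 / 35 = 0.17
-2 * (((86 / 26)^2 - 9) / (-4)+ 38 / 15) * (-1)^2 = -10384 / 2535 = -4.10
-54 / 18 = -3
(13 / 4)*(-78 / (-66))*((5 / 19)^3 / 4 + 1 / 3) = 4700059 / 3621552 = 1.30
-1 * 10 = -10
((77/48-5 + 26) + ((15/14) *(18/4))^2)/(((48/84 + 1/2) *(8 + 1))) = 2696/567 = 4.75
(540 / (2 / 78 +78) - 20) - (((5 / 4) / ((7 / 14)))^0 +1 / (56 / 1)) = -14.10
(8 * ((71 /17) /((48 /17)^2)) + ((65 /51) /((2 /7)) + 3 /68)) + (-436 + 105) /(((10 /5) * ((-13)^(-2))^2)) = -23142592993 /4896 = -4726836.80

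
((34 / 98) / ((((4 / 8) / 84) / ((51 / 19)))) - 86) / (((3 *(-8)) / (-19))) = 4685 / 84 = 55.77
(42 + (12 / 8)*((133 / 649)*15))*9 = 544509 / 1298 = 419.50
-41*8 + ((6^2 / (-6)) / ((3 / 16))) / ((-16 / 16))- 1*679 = -975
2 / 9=0.22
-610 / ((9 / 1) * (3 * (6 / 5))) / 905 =-305 / 14661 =-0.02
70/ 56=5/ 4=1.25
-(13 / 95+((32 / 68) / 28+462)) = -5224647 / 11305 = -462.15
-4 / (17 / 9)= -36 / 17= -2.12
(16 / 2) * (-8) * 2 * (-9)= 1152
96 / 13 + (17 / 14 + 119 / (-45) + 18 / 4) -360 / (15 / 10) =-229.55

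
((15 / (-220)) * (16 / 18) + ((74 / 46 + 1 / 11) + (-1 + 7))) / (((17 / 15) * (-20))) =-0.34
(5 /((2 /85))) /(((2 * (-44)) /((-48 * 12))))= 15300 /11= 1390.91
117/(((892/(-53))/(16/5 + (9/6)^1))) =-291447/8920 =-32.67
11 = 11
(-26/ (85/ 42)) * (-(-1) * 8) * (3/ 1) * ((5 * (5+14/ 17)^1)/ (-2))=1297296/ 289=4488.91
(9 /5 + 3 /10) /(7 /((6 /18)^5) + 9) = 0.00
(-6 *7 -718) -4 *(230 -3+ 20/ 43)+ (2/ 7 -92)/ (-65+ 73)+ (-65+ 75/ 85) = -35725715/ 20468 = -1745.44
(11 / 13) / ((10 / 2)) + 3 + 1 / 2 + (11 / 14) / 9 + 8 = 48143 / 4095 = 11.76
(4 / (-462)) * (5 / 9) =-10 / 2079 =-0.00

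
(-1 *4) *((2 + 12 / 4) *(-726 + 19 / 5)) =14444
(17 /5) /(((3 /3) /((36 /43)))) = 612 /215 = 2.85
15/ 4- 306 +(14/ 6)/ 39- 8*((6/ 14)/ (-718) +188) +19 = -2101880149/ 1176084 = -1787.19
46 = 46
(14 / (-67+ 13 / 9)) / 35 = -9 / 1475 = -0.01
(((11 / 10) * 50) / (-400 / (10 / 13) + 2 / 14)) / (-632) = 385 / 2299848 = 0.00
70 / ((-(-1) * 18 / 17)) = 595 / 9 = 66.11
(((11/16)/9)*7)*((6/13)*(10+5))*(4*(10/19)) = 1925/247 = 7.79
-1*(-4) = 4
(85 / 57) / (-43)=-85 / 2451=-0.03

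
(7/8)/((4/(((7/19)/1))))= 49/608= 0.08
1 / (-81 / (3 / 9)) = -1 / 243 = -0.00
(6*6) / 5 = 36 / 5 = 7.20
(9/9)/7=1/7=0.14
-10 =-10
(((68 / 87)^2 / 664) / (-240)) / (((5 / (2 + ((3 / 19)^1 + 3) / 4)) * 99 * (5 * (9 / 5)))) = -15317 / 6381152929800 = -0.00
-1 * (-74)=74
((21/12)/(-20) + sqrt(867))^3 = -116525143/512000 + 94332099 * sqrt(3)/6400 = 25301.78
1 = 1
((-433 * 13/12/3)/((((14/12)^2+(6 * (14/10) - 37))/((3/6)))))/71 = 28145/696226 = 0.04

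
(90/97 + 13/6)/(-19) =-0.16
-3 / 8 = -0.38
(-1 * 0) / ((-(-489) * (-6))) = 0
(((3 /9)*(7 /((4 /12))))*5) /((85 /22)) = 154 /17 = 9.06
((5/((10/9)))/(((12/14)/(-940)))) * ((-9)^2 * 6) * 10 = -23984100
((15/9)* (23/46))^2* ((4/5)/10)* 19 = 19/18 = 1.06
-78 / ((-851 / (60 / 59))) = 4680 / 50209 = 0.09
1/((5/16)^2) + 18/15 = 11.44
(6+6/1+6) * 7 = 126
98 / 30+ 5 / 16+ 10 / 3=553 / 80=6.91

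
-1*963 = -963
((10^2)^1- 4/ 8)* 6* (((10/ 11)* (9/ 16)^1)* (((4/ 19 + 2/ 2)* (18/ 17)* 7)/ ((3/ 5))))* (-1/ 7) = -9268425/ 14212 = -652.15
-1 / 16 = -0.06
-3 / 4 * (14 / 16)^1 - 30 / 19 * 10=-9999 / 608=-16.45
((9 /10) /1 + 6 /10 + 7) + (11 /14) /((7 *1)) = 422 /49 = 8.61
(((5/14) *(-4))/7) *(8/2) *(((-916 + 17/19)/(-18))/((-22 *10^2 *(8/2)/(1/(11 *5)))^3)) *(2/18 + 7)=17387/6679759328550000000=0.00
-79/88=-0.90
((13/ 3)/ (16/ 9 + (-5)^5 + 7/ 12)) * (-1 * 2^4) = 0.02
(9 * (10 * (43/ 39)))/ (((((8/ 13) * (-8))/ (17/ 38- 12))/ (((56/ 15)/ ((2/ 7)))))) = 924973/ 304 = 3042.67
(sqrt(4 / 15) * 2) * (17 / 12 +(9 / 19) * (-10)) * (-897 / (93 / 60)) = 905372 * sqrt(15) / 1767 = 1984.43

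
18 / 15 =6 / 5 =1.20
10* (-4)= -40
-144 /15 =-9.60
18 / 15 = 6 / 5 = 1.20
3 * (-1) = -3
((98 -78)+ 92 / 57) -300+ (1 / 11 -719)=-625304 / 627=-997.30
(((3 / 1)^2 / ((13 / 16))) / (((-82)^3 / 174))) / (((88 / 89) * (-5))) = 69687 / 98557030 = 0.00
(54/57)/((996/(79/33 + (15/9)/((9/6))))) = 347/104082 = 0.00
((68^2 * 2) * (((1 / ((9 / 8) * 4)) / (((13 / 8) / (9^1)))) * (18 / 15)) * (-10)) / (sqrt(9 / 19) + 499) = -8417307648 / 30751565 + 2663424 * sqrt(19) / 30751565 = -273.34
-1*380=-380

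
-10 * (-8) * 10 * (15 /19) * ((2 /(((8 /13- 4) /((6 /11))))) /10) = -46800 /2299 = -20.36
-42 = -42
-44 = -44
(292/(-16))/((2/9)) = -657/8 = -82.12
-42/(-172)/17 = 21/1462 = 0.01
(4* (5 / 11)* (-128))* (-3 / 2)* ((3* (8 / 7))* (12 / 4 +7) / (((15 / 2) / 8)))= 983040 / 77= 12766.75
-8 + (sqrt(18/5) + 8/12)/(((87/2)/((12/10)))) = -3472/435 + 12 * sqrt(10)/725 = -7.93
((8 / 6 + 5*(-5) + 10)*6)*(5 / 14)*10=-2050 / 7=-292.86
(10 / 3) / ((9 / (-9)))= -10 / 3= -3.33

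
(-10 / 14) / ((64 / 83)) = -415 / 448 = -0.93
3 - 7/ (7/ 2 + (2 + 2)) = 31/ 15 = 2.07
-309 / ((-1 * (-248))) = -309 / 248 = -1.25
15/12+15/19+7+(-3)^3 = -1365/76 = -17.96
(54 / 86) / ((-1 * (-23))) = 27 / 989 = 0.03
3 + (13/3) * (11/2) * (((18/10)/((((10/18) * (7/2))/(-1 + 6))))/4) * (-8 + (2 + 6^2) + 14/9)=30564/35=873.26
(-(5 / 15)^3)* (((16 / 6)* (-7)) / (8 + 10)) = 28 / 729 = 0.04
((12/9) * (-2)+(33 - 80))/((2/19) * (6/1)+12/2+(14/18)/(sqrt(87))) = -119700342/15980069+161367 * sqrt(87)/15980069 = -7.40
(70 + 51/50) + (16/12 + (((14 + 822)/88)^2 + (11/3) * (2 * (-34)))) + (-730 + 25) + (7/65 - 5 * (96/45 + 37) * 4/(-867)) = -2673660109/3381300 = -790.72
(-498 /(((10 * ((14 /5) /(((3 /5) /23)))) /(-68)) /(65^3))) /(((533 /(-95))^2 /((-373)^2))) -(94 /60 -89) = 310934569816253843 /8119230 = 38296066229.96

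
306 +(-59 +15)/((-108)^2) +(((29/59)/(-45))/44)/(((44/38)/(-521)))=63723478901/208173240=306.11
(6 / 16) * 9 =27 / 8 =3.38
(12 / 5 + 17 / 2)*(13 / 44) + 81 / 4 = 10327 / 440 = 23.47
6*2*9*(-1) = -108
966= 966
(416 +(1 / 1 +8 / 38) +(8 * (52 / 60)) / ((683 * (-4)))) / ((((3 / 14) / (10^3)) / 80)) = 18191403104000 / 116793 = 155757649.04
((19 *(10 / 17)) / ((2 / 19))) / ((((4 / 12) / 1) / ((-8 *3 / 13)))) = -129960 / 221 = -588.05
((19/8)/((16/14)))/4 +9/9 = 1.52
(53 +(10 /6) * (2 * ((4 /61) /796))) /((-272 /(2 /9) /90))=-9650555 /2476356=-3.90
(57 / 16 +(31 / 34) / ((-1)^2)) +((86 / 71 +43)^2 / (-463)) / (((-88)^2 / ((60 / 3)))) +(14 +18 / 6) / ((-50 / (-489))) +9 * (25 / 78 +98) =13176740452531481 / 12482607880600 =1055.61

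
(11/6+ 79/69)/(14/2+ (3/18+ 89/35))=14385/46897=0.31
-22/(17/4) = -88/17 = -5.18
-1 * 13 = -13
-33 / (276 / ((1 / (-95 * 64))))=11 / 559360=0.00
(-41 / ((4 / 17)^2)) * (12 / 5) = -35547 / 20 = -1777.35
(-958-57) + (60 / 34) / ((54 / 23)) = -155180 / 153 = -1014.25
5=5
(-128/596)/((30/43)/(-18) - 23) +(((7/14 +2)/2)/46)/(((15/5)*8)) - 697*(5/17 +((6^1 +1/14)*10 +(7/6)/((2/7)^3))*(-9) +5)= 2364556499936453/3422174784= 690951.41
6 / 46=3 / 23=0.13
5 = 5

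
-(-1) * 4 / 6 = 2 / 3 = 0.67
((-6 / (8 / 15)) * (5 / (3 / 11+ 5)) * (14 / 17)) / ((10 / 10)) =-17325 / 1972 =-8.79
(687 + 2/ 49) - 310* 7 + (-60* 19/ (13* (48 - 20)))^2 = -12199160/ 8281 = -1473.15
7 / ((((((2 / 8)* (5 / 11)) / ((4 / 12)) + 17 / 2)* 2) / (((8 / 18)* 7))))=4312 / 3501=1.23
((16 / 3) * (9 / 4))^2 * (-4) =-576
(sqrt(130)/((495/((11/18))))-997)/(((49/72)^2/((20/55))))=-782.76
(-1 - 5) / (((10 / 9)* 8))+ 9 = 333 / 40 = 8.32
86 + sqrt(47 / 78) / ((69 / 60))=10 * sqrt(3666) / 897 + 86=86.68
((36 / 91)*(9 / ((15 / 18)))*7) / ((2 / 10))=1944 / 13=149.54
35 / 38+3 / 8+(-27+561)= 535.30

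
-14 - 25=-39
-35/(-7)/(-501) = -5/501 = -0.01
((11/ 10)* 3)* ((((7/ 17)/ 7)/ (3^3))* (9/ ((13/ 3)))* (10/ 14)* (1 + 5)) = 99/ 1547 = 0.06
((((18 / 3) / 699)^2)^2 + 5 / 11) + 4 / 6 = 109049934805 / 97260752193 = 1.12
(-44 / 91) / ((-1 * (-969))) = -44 / 88179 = -0.00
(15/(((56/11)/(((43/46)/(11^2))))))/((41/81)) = 52245/1161776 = 0.04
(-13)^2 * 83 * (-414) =-5807178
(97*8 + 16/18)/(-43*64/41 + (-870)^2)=71668/69817833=0.00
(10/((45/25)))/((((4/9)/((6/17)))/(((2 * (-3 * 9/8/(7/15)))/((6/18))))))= -91125/476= -191.44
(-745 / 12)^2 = 555025 / 144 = 3854.34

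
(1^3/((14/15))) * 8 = 60/7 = 8.57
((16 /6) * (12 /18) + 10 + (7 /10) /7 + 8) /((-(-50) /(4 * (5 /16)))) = 1789 /3600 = 0.50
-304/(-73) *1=304/73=4.16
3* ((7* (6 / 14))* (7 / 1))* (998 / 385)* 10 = 17964 / 11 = 1633.09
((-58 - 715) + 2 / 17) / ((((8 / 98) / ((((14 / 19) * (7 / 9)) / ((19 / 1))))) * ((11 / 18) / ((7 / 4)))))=-220827173 / 270028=-817.79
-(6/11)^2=-36/121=-0.30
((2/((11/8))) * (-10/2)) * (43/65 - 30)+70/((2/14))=100582/143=703.37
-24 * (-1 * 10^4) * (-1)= -240000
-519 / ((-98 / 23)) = 121.81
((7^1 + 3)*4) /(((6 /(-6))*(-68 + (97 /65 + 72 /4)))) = 2600 /3153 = 0.82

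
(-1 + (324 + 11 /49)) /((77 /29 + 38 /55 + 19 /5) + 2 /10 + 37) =12630805 /1732934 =7.29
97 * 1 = 97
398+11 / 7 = 2797 / 7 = 399.57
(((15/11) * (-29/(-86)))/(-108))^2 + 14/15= 5412557093/5799055680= 0.93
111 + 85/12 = 1417/12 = 118.08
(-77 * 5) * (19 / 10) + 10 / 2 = -1453 / 2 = -726.50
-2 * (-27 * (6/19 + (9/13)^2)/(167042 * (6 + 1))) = 68931/1877301517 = 0.00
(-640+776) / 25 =5.44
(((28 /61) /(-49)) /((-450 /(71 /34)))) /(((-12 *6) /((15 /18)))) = -71 /141114960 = -0.00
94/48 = 47/24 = 1.96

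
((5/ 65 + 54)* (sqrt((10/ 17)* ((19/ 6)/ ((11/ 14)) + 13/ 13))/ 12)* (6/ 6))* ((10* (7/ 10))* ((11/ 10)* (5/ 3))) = 4921* sqrt(232815)/ 23868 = 99.48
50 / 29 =1.72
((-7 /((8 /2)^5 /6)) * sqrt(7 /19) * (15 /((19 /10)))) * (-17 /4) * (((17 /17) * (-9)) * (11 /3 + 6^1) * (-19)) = 2329425 * sqrt(133) /19456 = 1380.77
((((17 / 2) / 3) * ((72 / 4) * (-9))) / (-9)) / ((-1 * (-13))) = 51 / 13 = 3.92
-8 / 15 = -0.53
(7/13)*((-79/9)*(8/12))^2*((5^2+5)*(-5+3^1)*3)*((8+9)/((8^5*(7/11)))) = -5835335/2156544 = -2.71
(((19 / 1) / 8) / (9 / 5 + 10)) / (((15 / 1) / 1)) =19 / 1416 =0.01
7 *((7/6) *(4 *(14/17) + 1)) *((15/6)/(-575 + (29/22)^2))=-309155/2021487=-0.15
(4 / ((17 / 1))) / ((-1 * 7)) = -4 / 119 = -0.03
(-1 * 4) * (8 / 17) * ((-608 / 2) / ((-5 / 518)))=-5039104 / 85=-59283.58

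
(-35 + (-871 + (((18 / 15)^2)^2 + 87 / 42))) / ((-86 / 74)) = 776.01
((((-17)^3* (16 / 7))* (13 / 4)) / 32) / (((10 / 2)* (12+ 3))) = -15.21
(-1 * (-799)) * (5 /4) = 3995 /4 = 998.75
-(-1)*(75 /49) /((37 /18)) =1350 /1813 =0.74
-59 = -59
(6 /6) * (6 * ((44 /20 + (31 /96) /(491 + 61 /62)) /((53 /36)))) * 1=8.97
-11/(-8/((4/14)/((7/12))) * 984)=11/16072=0.00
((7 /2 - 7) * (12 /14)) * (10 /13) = -2.31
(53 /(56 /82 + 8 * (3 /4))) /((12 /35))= 76055 /3288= 23.13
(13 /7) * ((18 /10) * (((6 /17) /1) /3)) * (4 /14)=468 /4165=0.11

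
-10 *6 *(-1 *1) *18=1080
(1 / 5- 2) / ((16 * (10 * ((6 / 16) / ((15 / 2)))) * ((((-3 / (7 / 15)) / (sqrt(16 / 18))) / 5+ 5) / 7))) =-3087 / 9071- 11907 * sqrt(2) / 181420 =-0.43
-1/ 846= -0.00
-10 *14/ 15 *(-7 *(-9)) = -588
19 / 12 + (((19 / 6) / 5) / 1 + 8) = 613 / 60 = 10.22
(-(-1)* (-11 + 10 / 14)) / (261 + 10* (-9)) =-8 / 133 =-0.06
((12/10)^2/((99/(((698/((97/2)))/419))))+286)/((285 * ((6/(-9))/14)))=-22376042738/1061798375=-21.07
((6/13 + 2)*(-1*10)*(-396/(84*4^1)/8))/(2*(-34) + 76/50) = -1375/25207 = -0.05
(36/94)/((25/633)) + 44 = 63094/1175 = 53.70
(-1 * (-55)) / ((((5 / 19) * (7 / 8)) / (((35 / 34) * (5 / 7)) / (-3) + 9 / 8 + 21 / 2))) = 2718.17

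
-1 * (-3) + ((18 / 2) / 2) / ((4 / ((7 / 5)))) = 183 / 40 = 4.58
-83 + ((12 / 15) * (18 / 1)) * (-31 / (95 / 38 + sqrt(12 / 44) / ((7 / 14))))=-67945 / 227 + 17856 * sqrt(33) / 1135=-208.94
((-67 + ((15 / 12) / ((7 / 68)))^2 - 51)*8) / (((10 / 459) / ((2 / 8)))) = 2703.42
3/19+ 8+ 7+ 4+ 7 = 497/19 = 26.16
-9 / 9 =-1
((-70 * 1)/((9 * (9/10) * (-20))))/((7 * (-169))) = -5/13689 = -0.00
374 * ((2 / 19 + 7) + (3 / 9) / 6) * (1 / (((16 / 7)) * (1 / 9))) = 3205741 / 304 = 10545.20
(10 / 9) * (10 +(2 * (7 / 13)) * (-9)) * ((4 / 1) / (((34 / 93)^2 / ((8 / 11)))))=307520 / 41327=7.44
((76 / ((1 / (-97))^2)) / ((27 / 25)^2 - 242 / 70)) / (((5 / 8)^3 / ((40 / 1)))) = -256286105600 / 5011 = -51144702.77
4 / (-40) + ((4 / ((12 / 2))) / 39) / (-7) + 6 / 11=39911 / 90090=0.44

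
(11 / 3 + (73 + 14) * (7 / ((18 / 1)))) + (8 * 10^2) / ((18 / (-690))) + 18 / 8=-367523 / 12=-30626.92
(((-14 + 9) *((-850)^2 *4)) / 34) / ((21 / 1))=-425000 / 21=-20238.10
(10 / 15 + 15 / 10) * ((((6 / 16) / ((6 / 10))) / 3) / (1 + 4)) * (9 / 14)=13 / 224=0.06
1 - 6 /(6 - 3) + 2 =1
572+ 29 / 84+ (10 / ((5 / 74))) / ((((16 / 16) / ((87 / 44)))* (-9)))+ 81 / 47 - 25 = 22432885 / 43428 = 516.55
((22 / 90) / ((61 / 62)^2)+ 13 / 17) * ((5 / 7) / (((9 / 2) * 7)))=827318 / 35866719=0.02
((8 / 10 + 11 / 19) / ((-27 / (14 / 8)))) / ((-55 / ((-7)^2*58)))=1303057 / 282150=4.62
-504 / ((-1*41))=504 / 41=12.29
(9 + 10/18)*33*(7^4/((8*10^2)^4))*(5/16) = 1135673/1966080000000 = 0.00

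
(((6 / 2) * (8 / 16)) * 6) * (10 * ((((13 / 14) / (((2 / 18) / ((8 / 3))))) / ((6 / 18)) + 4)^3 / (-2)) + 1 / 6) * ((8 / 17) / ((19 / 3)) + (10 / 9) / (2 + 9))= -10260991816811 / 3656037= -2806588.61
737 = 737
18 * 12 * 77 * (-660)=-10977120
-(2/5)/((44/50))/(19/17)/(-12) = 85/2508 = 0.03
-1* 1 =-1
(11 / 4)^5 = 161051 / 1024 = 157.28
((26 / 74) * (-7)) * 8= -728 / 37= -19.68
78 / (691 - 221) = 39 / 235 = 0.17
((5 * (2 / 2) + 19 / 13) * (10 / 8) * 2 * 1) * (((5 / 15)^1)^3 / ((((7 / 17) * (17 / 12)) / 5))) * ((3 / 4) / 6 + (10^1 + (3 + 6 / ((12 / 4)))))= 3025 / 39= 77.56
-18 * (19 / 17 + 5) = -1872 / 17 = -110.12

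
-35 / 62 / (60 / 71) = -497 / 744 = -0.67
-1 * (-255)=255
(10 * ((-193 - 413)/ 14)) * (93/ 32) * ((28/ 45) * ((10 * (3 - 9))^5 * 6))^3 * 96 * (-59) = -174325075917670616924160000000000000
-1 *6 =-6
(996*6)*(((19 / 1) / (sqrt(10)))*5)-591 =-591 + 56772*sqrt(10) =178937.83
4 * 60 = 240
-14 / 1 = -14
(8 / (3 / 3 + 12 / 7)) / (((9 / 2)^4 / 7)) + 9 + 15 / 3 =1751498 / 124659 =14.05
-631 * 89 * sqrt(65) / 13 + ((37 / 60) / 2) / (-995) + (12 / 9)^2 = 636689 / 358200 - 56159 * sqrt(65) / 13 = -34826.56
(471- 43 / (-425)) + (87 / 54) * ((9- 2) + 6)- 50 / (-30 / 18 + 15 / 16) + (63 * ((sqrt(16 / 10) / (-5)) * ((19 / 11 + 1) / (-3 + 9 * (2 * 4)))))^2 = 1922977197067 / 3427681950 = 561.01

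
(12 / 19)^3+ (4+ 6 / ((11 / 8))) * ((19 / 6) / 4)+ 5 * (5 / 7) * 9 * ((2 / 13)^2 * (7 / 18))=548466539 / 76505286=7.17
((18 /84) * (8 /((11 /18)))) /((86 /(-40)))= -4320 /3311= -1.30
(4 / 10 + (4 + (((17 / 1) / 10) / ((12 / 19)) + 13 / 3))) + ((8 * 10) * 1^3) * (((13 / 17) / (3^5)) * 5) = 2095867 / 165240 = 12.68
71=71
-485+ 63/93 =-15014/31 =-484.32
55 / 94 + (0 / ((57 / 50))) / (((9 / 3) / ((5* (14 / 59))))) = 55 / 94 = 0.59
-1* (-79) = 79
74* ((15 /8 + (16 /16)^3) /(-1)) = -851 /4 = -212.75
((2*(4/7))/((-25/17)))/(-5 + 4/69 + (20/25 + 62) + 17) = -4692/451955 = -0.01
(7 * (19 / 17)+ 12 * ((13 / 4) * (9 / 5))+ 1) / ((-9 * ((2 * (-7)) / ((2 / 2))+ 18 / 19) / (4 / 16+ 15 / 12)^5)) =3445821 / 674560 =5.11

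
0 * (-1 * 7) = 0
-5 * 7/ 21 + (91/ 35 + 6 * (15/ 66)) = 379/ 165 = 2.30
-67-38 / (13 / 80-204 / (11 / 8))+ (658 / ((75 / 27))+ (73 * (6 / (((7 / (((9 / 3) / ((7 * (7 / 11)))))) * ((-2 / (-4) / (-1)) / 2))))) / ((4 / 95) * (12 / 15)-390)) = 2523830686780267 / 14796568329025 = 170.57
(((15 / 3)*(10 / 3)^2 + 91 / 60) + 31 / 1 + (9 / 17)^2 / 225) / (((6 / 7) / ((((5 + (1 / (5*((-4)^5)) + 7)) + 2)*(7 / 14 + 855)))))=6555475247440049 / 5326848000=1230648.08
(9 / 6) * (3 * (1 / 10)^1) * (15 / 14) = 27 / 56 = 0.48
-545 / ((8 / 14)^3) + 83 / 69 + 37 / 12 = -12879587 / 4416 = -2916.57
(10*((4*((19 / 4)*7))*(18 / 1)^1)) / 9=2660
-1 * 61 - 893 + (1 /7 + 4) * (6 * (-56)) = -2346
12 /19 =0.63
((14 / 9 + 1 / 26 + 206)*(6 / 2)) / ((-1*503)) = -48577 / 39234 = -1.24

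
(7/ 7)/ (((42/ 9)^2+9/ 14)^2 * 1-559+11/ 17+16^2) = 269892/ 54067985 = 0.00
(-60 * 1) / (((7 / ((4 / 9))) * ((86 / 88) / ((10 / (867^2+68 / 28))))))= -440 / 8484717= -0.00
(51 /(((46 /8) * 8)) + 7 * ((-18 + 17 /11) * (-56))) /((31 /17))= 55494001 /15686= 3537.80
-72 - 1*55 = -127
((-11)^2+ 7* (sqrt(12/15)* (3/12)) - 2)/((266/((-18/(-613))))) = 9* sqrt(5)/116470+ 153/11647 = 0.01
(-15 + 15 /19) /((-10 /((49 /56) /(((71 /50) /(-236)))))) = -278775 /1349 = -206.65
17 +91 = 108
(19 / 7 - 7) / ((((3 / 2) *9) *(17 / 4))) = -80 / 1071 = -0.07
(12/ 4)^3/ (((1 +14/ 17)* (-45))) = -51/ 155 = -0.33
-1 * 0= 0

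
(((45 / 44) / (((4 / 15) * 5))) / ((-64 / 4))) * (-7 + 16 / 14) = 5535 / 19712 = 0.28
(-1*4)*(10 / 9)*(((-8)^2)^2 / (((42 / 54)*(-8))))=20480 / 7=2925.71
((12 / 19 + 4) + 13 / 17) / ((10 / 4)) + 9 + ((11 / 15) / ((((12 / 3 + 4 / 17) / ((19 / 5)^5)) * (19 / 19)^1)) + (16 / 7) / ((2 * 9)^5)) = 2475817897158491 / 16688723625000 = 148.35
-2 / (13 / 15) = -30 / 13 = -2.31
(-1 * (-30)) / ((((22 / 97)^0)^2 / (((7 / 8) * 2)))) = 105 / 2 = 52.50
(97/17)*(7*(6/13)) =4074/221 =18.43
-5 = -5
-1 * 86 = -86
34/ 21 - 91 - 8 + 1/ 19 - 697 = -316937/ 399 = -794.33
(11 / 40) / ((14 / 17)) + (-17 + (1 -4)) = -11013 / 560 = -19.67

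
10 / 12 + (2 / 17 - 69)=-6941 / 102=-68.05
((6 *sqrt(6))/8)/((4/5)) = 15 *sqrt(6)/16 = 2.30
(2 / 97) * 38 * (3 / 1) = 228 / 97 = 2.35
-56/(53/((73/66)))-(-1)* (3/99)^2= -67399/57717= -1.17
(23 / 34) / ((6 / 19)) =437 / 204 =2.14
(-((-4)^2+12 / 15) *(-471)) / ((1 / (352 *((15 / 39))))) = 13926528 / 13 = 1071271.38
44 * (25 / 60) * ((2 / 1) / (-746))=-0.05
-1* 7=-7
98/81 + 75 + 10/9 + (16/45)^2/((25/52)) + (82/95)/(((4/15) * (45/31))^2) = 213778183/2565000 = 83.34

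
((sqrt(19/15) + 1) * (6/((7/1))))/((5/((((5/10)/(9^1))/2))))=1/210 + sqrt(285)/3150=0.01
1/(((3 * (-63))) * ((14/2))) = -0.00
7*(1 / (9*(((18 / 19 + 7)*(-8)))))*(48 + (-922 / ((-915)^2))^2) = -1118709366462793 / 1905170414298750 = -0.59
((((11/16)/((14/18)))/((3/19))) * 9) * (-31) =-174933/112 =-1561.90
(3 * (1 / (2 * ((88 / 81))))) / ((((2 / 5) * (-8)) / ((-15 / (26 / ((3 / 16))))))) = 54675 / 1171456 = 0.05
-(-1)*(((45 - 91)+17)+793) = 764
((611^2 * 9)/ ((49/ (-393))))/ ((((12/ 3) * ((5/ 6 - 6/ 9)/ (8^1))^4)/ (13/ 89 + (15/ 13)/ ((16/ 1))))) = -4861104045437952/ 623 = -7802735225422.07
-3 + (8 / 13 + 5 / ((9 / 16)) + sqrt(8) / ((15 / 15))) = 2 * sqrt(2) + 761 / 117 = 9.33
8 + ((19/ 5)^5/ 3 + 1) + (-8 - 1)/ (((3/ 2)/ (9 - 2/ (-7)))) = 217.40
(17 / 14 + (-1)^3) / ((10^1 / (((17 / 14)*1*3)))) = 153 / 1960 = 0.08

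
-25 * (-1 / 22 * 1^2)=25 / 22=1.14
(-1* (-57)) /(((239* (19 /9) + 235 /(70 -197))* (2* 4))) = 65151 /4596736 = 0.01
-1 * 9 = -9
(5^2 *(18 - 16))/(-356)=-25/178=-0.14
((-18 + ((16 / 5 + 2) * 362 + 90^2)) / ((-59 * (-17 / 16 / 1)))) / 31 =797152 / 155465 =5.13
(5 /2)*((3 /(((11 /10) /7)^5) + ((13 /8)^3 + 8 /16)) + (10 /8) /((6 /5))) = 38730542279545 /494748672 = 78283.27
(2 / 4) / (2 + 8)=1 / 20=0.05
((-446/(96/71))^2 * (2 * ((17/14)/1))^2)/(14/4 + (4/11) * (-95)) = -796924083131/38553984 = -20670.34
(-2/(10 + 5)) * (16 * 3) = -32/5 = -6.40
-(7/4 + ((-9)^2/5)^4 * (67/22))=-5768308739/27500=-209756.68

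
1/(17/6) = 6/17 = 0.35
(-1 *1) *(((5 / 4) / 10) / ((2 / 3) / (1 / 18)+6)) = -1 / 144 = -0.01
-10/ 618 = -5/ 309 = -0.02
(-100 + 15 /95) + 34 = -1251 /19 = -65.84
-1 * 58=-58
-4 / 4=-1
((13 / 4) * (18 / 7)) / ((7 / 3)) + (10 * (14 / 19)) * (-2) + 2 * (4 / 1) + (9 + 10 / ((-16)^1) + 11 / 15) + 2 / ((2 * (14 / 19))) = 816703 / 111720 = 7.31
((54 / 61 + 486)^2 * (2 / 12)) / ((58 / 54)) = 3969405000 / 107909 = 36784.74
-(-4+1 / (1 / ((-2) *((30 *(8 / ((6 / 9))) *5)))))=3604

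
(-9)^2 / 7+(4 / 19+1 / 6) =9535 / 798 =11.95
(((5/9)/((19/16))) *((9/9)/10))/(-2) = -4/171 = -0.02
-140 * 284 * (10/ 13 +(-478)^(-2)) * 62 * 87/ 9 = -40835166998360/ 2227719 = -18330483.78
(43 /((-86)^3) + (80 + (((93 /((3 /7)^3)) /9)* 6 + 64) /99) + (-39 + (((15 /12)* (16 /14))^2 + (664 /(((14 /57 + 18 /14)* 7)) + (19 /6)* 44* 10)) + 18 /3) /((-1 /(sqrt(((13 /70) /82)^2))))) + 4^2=2649346380571117 /26133747554376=101.38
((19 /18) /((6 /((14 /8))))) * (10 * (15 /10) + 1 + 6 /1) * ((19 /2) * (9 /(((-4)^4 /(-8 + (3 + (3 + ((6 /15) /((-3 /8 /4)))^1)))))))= -1306459 /92160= -14.18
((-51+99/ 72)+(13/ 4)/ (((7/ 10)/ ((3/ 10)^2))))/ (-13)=6889/ 1820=3.79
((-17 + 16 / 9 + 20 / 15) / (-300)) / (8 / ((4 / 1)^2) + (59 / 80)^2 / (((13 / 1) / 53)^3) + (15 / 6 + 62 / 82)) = 720616000 / 632157412959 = 0.00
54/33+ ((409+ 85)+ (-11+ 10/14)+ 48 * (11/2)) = 57700/77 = 749.35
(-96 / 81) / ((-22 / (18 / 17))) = 32 / 561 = 0.06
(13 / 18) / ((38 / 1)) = 13 / 684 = 0.02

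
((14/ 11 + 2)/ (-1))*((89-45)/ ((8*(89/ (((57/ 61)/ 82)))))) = -513/ 222589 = -0.00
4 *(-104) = -416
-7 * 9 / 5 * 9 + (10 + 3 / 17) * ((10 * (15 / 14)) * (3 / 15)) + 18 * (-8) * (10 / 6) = -197298 / 595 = -331.59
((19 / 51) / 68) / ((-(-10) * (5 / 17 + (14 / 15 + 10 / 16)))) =19 / 64243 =0.00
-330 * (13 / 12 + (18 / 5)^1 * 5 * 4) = -48235 / 2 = -24117.50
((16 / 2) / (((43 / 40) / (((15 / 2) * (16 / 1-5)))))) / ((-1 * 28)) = -6600 / 301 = -21.93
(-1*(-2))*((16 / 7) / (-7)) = -32 / 49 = -0.65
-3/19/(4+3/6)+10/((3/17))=1076/19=56.63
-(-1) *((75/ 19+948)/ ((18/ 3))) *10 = 30145/ 19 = 1586.58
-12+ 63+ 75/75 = 52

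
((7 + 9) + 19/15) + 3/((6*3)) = 523/30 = 17.43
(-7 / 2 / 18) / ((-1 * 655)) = 7 / 23580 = 0.00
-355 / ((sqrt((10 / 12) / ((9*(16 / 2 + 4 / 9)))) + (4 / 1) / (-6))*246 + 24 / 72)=1845*sqrt(570) / 125833 + 279870 / 125833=2.57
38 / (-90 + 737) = 38 / 647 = 0.06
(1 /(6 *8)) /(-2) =-1 /96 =-0.01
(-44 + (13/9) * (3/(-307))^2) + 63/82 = -334111639/7728418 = -43.23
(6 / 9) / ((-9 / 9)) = -2 / 3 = -0.67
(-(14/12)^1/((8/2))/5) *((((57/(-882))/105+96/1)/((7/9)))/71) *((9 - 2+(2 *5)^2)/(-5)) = 317094607/146118000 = 2.17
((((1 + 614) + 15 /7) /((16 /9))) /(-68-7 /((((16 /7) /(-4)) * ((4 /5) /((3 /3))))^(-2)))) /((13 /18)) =-91125 /13169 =-6.92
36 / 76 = 0.47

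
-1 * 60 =-60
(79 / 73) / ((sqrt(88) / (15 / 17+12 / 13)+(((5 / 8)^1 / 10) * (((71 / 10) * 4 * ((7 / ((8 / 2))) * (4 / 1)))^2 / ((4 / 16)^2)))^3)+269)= 189544512226623591793585921875 / 10811980761702235610514290671836068594927753 - 3401436035156250 * sqrt(22) / 10811980761702235610514290671836068594927753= 0.00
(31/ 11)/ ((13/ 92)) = 2852/ 143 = 19.94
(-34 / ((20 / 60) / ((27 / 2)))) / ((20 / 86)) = -59211 / 10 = -5921.10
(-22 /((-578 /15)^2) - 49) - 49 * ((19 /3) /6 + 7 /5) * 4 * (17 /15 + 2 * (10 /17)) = -130872562987 /112753350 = -1160.70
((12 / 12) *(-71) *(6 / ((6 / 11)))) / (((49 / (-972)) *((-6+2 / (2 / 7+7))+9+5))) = 19357866 / 10339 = 1872.32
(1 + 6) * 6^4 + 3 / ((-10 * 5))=453597 / 50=9071.94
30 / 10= 3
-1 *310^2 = -96100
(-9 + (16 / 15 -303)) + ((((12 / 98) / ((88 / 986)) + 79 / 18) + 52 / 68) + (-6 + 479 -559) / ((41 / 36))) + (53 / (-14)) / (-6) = -25648637029 / 67622940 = -379.29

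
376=376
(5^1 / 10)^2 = 1 / 4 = 0.25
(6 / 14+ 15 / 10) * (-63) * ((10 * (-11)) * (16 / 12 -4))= -35640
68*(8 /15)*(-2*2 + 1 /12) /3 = -6392 /135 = -47.35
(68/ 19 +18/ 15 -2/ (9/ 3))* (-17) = -69.91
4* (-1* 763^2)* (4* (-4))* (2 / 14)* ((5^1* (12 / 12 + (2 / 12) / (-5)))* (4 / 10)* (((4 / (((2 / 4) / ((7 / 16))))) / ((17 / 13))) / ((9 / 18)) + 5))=27166999552 / 255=106537253.15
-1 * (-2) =2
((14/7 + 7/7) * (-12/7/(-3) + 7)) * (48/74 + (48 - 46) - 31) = -166791/259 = -643.98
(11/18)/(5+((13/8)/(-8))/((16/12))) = 1408/11169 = 0.13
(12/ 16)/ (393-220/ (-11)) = 3/ 1652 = 0.00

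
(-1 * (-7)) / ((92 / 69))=21 / 4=5.25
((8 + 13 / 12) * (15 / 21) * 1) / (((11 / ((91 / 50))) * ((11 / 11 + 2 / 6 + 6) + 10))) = 109 / 1760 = 0.06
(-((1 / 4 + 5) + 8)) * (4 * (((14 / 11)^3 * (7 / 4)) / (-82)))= 127253 / 54571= 2.33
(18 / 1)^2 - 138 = 186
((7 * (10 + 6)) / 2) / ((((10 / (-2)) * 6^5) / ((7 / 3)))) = -0.00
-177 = -177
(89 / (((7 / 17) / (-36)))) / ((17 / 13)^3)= -7039188 / 2023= -3479.58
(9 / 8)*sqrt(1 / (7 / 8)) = 9*sqrt(14) / 28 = 1.20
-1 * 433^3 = -81182737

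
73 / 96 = 0.76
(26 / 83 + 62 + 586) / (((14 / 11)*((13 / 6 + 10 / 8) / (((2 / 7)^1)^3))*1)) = 28411680 / 8170603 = 3.48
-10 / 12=-5 / 6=-0.83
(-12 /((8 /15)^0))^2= 144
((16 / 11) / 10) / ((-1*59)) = -0.00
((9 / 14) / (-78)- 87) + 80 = -2551 / 364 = -7.01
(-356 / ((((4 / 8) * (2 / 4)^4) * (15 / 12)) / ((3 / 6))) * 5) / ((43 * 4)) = -5696 / 43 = -132.47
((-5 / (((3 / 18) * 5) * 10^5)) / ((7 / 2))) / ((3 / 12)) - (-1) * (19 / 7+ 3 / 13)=1674961 / 568750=2.94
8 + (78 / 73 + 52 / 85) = 60066 / 6205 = 9.68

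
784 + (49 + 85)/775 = 607734/775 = 784.17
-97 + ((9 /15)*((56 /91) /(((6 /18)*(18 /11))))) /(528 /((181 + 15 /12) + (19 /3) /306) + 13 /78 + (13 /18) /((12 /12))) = -17939057879 /185280290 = -96.82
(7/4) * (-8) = -14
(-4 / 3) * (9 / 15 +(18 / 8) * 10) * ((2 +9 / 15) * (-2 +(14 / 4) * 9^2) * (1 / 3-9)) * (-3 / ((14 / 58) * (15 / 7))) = -424926502 / 375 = -1133137.34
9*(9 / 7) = 81 / 7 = 11.57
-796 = -796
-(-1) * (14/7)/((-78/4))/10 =-2/195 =-0.01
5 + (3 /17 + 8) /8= 819 /136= 6.02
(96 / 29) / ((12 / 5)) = 40 / 29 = 1.38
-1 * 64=-64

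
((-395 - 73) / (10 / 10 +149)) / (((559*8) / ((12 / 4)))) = -9 / 4300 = -0.00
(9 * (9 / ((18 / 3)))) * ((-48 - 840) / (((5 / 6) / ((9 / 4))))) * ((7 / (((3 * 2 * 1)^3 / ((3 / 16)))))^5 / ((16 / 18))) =-621859 / 2061584302080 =-0.00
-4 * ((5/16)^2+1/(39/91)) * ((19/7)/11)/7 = -0.34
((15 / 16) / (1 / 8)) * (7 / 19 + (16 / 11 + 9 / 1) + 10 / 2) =49605 / 418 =118.67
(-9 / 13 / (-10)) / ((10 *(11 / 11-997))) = -3 / 431600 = -0.00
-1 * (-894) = 894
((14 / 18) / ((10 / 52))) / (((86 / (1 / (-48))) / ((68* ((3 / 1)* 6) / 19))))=-1547 / 24510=-0.06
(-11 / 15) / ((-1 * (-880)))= -1 / 1200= -0.00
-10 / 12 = -5 / 6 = -0.83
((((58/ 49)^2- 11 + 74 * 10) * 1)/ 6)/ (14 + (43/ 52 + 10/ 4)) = 45596018/ 6489903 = 7.03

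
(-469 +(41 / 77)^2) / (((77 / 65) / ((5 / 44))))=-225795375 / 5021863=-44.96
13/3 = 4.33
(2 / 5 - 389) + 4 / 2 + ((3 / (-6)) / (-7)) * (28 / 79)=-152697 / 395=-386.57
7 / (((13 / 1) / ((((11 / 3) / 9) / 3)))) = 77 / 1053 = 0.07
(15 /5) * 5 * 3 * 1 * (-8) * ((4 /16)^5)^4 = -45 /137438953472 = -0.00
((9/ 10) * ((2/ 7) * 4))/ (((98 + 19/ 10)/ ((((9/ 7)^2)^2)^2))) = 0.08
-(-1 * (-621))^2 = -385641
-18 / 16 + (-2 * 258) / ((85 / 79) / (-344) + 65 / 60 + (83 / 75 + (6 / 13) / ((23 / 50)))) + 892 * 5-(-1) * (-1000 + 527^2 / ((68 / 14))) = 313541109709873 / 5184500312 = 60476.63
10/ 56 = 5/ 28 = 0.18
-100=-100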